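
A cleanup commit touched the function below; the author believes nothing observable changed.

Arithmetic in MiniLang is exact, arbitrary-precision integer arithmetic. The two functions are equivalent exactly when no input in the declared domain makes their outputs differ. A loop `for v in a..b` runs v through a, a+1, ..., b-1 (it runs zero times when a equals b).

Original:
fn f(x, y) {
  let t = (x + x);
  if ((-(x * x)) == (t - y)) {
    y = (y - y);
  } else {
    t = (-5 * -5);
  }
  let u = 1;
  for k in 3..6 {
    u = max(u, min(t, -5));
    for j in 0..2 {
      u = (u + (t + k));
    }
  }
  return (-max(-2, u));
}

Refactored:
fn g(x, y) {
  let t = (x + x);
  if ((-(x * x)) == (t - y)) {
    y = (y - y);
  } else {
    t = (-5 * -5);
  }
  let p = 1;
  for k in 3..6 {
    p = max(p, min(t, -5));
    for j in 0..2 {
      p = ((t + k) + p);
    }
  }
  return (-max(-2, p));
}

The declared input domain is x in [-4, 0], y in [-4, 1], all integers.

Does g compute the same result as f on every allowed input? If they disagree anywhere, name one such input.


Behavior is preserved: although local variable names differ, the outputs never diverge.
Spot check at x=-3, y=-1 — f: t=-6, then ((-(x * x)) == (t - y)) is false, then t=25, then u=1, then (k=3), then u=1, then (j=0), then u=29, then (j=1), then u=57, then (k=4), then u=57, then (j=0), then u=86, then (j=1), then u=115, then (k=5), then u=115, then (j=0), then u=145, then (j=1), then u=175, then returns -175. g: t=-6, then ((-(x * x)) == (t - y)) is false, then t=25, then p=1, then (k=3), then p=1, then (j=0), then p=29, then (j=1), then p=57, then (k=4), then p=57, then (j=0), then p=86, then (j=1), then p=115, then (k=5), then p=115, then (j=0), then p=145, then (j=1), then p=175, then returns -175. Both give -175.
Sweeping the whole domain (30 inputs) finds no disagreement.
verdict: equivalent


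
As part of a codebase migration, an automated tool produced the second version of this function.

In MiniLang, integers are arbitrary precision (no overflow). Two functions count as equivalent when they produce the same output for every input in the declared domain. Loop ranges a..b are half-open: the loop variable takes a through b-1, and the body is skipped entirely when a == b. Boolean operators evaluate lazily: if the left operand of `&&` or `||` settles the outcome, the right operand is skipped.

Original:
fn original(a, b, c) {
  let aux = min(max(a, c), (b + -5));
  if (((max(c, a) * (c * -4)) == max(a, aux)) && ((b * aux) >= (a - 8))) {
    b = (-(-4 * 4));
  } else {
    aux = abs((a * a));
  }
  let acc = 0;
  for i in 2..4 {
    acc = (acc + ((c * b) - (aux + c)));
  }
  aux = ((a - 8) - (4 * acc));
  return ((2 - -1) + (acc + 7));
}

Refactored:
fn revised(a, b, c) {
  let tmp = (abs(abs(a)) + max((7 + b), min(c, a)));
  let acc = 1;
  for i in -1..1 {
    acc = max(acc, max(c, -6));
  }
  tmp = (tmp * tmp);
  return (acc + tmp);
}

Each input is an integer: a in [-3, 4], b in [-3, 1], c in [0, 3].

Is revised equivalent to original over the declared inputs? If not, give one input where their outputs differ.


On input a=-3, b=-3, c=0, original returns -8 while revised returns 50.
verdict: not equivalent; witness: a=-3, b=-3, c=0


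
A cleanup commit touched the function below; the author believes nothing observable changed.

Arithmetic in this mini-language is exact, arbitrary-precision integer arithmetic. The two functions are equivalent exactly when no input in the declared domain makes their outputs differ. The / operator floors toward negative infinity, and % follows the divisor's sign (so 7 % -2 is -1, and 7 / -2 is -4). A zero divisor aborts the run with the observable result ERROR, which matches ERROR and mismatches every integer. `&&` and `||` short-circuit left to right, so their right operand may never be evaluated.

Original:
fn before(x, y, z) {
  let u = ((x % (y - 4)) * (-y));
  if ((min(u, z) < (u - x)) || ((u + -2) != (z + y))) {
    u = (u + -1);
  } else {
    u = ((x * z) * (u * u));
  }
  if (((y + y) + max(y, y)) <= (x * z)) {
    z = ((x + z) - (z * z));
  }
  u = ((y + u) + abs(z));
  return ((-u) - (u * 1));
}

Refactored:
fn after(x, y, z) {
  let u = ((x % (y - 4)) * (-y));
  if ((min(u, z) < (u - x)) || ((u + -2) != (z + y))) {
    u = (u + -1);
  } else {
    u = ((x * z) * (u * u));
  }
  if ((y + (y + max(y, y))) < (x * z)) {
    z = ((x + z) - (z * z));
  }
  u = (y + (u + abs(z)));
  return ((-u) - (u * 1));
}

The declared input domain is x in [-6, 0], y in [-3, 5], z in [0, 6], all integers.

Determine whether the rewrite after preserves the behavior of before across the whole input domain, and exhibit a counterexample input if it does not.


The rewrite breaks on x=-6, y=-2, z=1, where the results are -6 and 4.
before: u=0, then ((min(u, z) < (u - x)) || ((u + -2) != (z + y))) is true, then u=-1, then (((y + y) + max(y, y)) <= (x * z)) is true, then z=-6, then u=3, then returns -6
after: u=0, then ((min(u, z) < (u - x)) || ((u + -2) != (z + y))) is true, then u=-1, then ((y + (y + max(y, y))) < (x * z)) is false, then u=-2, then returns 4
verdict: not equivalent; witness: x=-6, y=-2, z=1


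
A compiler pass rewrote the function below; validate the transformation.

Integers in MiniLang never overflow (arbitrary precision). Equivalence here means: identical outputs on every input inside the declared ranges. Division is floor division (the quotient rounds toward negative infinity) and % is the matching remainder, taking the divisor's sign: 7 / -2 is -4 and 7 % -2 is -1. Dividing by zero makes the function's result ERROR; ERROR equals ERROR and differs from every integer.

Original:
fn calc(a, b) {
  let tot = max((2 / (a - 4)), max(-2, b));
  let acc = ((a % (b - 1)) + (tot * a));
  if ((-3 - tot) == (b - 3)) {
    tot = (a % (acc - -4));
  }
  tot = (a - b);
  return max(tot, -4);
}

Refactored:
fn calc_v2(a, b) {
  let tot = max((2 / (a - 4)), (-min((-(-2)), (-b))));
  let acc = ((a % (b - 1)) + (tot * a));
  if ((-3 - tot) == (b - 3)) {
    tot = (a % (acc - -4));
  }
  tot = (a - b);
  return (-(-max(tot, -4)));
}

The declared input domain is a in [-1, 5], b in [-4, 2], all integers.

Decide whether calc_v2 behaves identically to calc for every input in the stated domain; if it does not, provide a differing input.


This is a faithful refactor — min/max/abs usage differs, but the computed results match everywhere.
As a probe, take a=2, b=2: calc runs tot becomes 2; next acc becomes 4; next ((-3 - tot) == (b - 3)) evaluates to false; next tot becomes 0; next final value 0; calc_v2 runs tot becomes 2; next acc becomes 4; next ((-3 - tot) == (b - 3)) evaluates to false; next tot becomes 0; next final value 0; both end at 0.
Sweeping the whole domain (49 inputs) finds no disagreement.
verdict: equivalent


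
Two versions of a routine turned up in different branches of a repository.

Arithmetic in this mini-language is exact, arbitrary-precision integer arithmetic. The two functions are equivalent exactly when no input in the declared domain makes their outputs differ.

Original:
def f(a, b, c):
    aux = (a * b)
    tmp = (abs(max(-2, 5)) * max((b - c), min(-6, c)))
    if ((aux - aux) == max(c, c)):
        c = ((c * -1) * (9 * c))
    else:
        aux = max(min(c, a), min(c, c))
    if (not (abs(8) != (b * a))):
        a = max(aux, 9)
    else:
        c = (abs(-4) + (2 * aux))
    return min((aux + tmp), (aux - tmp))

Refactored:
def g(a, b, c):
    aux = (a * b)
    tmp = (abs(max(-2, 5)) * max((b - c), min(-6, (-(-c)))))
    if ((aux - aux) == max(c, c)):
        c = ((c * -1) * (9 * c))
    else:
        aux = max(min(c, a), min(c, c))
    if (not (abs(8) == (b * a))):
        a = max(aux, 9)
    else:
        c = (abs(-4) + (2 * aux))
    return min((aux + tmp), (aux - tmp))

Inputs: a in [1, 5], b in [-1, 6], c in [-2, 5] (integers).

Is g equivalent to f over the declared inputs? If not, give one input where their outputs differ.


Although `(abs(8) != (b * a))` became `(abs(8) == (b * a))`, no input in the stated domain can expose it; all 320 inputs agree.
verdict: equivalent


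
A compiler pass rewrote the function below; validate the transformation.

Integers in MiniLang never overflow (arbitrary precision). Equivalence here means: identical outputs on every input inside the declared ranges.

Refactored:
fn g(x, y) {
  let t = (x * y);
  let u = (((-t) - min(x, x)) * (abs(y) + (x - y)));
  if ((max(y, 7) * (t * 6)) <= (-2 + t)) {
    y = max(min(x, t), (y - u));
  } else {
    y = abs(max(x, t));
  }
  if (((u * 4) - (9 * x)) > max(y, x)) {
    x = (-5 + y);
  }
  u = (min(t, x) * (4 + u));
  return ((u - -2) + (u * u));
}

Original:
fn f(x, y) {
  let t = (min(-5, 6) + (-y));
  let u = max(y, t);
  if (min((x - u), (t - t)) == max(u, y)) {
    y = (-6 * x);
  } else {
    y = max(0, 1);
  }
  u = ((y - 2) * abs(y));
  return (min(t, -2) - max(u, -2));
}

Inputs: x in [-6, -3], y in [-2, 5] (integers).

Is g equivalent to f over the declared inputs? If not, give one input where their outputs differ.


There is a counterexample at x=-6, y=-2: -2 on one side, 12658 on the other.
f: t = -3; u = -2; (min((x - u), (t - t)) == max(u, y)) -> false; y = 1; u = -1; return -2
g: t = 12; u = 12; ((max(y, 7) * (t * 6)) <= (-2 + t)) -> false; y = 12; (((u * 4) - (9 * x)) > max(y, x)) -> true; x = 7; u = 112; return 12658
verdict: not equivalent; witness: x=-6, y=-2


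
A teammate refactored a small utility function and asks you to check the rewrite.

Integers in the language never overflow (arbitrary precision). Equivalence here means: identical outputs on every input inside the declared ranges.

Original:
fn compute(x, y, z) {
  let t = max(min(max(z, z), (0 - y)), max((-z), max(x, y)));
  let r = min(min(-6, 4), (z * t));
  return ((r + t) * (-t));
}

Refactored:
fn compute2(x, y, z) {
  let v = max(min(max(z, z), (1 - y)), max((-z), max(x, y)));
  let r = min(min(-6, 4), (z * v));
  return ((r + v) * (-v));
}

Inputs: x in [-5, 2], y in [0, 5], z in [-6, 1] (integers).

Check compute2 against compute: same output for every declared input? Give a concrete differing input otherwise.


There is a counterexample at x=-5, y=0, z=1: 0 on one side, 5 on the other.
compute: t becomes 0; next r becomes -6; next final value 0
compute2: v becomes 1; next r becomes -6; next final value 5
verdict: not equivalent; witness: x=-5, y=0, z=1


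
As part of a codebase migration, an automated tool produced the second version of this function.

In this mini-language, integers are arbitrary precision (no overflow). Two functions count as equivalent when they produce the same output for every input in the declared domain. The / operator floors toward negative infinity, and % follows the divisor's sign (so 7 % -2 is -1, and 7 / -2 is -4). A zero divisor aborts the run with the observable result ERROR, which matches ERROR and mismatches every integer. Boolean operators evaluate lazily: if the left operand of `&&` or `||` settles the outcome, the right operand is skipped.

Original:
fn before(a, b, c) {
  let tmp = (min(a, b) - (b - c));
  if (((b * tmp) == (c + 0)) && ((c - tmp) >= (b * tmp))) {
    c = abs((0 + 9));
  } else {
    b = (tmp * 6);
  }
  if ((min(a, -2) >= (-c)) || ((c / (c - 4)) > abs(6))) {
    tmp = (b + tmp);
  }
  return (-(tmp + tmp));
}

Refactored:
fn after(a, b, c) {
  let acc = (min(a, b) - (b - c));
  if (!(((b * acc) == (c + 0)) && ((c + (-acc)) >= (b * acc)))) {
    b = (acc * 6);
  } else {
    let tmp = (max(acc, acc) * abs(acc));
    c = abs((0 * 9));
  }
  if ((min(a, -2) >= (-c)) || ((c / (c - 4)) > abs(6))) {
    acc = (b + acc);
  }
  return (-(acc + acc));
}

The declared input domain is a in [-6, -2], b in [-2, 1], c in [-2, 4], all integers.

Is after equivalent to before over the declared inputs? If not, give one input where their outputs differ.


At a=-5, b=-2, c=2: before gives 6, after gives 2.
verdict: not equivalent; witness: a=-5, b=-2, c=2


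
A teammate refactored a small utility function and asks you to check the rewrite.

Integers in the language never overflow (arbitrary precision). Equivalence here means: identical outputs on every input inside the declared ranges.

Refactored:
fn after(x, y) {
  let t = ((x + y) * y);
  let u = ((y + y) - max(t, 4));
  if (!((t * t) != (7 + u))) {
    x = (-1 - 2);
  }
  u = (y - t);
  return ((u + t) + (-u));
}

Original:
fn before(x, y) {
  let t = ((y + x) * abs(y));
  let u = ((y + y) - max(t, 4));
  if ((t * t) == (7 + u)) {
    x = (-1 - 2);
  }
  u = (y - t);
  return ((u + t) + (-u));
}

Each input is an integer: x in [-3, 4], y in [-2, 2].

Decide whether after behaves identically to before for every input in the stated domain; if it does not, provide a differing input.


There is a counterexample at x=-3, y=-2: -10 on one side, 10 on the other.
before: t = -10; u = -8; ((t * t) == (7 + u)) -> false; u = 8; return -10
after: t = 10; u = -14; (!((t * t) != (7 + u))) -> false; u = -12; return 10
verdict: not equivalent; witness: x=-3, y=-2


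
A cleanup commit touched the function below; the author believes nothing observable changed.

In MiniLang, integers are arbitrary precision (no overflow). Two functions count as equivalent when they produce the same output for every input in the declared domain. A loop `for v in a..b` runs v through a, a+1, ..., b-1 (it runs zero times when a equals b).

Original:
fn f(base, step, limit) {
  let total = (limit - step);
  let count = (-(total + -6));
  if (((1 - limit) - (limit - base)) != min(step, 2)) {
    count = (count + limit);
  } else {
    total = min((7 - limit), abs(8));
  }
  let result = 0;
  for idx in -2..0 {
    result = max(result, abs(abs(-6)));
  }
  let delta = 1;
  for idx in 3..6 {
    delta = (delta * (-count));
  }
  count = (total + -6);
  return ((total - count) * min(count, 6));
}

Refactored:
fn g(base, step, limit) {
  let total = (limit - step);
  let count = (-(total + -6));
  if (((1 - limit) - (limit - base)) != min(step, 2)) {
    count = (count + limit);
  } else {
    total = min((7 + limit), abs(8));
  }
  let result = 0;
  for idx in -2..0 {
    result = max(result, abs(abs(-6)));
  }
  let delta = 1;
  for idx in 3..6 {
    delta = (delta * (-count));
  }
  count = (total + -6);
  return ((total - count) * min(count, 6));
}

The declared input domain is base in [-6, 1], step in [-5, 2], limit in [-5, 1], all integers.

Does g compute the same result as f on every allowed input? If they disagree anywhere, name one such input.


Take base=-6, step=-3, limit=-1.
f: total := 2 | count := 4 | (((1 - limit) - (limit - base)) != min(step, 2)): false | total := 8 | result := 0 | iter idx=-2: | result := 6 | iter idx=-1: | result := 6 | delta := 1 | iter idx=3: | delta := -4 | iter idx=4: | delta := 16 | iter idx=5: | delta := -64 | count := 2 | result 12
g: total := 2 | count := 4 | (((1 - limit) - (limit - base)) != min(step, 2)): false | total := 6 | result := 0 | iter idx=-2: | result := 6 | iter idx=-1: | result := 6 | delta := 1 | iter idx=3: | delta := -4 | iter idx=4: | delta := 16 | iter idx=5: | delta := -64 | count := 0 | result 0
12 against 0: the behavior changed.
verdict: not equivalent; witness: base=-6, step=-3, limit=-1


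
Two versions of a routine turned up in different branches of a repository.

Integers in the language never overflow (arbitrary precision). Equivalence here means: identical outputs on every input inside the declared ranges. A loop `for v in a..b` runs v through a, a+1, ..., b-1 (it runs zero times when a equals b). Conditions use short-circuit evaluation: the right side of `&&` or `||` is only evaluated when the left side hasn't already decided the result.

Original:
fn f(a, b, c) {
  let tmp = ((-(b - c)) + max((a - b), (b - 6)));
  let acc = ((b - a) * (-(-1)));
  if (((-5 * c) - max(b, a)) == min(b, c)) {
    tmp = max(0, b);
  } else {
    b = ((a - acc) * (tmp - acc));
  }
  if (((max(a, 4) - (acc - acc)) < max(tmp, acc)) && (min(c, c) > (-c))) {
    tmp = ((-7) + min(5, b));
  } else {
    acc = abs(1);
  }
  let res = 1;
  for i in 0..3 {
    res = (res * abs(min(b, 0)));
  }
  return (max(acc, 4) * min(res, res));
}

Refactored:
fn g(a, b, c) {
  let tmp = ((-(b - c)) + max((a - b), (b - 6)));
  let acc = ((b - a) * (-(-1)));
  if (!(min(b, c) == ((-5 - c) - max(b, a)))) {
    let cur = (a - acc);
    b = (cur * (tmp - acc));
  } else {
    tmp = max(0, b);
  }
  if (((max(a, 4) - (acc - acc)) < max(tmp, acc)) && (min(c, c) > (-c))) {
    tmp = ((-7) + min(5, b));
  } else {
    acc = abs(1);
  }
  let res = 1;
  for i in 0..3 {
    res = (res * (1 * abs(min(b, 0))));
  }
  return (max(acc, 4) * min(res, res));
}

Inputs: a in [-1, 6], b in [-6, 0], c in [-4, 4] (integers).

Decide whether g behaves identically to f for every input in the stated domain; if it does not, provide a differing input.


The rewrite breaks on a=-1, b=-6, c=2, where the results are 0 and 864.
f: tmp = 13; acc = -5; (((-5 * c) - max(b, a)) == min(b, c)) -> false; b = 72; (((max(a, 4) - (acc - acc)) < max(tmp, acc)) && (min(c, c) > (-c))) -> true; tmp = -2; res = 1; [i=0]; res = 0; [i=1]; res = 0; [i=2]; res = 0; return 0
g: tmp = 13; acc = -5; (!(min(b, c) == ((-5 - c) - max(b, a)))) -> false; tmp = 0; (((max(a, 4) - (acc - acc)) < max(tmp, acc)) && (min(c, c) > (-c))) -> false; acc = 1; res = 1; [i=0]; res = 6; [i=1]; res = 36; [i=2]; res = 216; return 864
verdict: not equivalent; witness: a=-1, b=-6, c=2


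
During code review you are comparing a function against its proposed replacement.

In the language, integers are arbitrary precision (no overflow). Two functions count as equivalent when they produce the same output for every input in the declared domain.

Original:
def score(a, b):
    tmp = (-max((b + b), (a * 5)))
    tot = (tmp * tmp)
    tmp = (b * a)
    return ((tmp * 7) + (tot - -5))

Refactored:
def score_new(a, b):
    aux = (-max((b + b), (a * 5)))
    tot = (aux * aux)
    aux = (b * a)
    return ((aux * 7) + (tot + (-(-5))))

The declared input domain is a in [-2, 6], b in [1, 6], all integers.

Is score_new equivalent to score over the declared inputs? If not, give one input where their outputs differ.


This is a faithful refactor — local variable names differ; also arithmetic usage differs, but the computed results match everywhere.
As a probe, take a=-2, b=2: score runs tmp := -4 | tot := 16 | tmp := -4 | result -7; score_new runs aux := -4 | tot := 16 | aux := -4 | result -7; both end at -7.
An exhaustive pass over the 54 declared inputs shows identical outputs.
verdict: equivalent


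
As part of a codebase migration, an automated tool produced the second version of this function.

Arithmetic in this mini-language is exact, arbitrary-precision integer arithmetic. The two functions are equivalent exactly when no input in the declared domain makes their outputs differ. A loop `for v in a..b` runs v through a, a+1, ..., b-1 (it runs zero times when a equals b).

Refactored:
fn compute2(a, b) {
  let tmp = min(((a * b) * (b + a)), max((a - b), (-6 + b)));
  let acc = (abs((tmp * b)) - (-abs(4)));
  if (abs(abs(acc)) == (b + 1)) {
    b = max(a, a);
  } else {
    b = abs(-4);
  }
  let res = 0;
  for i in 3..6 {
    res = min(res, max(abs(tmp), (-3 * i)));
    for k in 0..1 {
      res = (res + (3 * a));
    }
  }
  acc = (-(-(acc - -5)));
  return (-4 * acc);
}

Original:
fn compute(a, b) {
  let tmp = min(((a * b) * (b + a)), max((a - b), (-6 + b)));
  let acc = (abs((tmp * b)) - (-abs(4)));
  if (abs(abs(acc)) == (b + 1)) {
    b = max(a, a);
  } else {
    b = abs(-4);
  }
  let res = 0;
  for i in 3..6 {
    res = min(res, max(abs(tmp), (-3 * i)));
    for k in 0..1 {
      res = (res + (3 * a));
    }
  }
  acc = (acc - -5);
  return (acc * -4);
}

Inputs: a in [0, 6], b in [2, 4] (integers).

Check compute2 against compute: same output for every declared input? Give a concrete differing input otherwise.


Side by side, the visible changes include: same computation, different form.
One worked example (a=6, b=3) — compute: tmp=3, then acc=13, then (abs(abs(acc)) == (b + 1)) is false, then b=4, then res=0, then (i=3), then res=0, then (k=0), then res=18, then (i=4), then res=3, then (k=0), then res=21, then (i=5), then res=3, then (k=0), then res=21, then acc=18, then returns -72; compute2: tmp=3, then acc=13, then (abs(abs(acc)) == (b + 1)) is false, then b=4, then res=0, then (i=3), then res=0, then (k=0), then res=18, then (i=4), then res=3, then (k=0), then res=21, then (i=5), then res=3, then (k=0), then res=21, then acc=18, then returns -72; agreement on -72.
Across all 21 domain points the two functions coincide.
verdict: equivalent


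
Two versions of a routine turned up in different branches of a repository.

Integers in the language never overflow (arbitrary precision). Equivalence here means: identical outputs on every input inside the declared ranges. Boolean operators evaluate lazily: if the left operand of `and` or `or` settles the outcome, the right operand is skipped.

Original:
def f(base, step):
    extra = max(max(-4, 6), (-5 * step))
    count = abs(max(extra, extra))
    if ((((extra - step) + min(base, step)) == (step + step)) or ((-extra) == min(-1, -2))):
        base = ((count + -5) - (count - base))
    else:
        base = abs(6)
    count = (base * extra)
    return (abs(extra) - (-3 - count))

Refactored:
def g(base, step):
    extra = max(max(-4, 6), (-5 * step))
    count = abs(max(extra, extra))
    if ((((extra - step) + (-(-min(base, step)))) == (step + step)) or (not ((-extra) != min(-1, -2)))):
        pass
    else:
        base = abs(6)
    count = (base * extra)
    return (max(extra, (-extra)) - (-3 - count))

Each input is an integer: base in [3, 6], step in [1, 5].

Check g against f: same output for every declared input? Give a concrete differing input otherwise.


These are not equivalent — on base=3, step=3 the outputs split (-3 vs 27).
f: extra becomes 6; next count becomes 6; next ((((extra - step) + min(base, step)) == (step + step)) or ((-extra) == min(-1, -2))) evaluates to true; next base becomes -2; next count becomes -12; next final value -3
g: extra becomes 6; next count becomes 6; next ((((extra - step) + (-(-min(base, step)))) == (step + step)) or (not ((-extra) != min(-1, -2)))) evaluates to true; next count becomes 18; next final value 27
verdict: not equivalent; witness: base=3, step=3


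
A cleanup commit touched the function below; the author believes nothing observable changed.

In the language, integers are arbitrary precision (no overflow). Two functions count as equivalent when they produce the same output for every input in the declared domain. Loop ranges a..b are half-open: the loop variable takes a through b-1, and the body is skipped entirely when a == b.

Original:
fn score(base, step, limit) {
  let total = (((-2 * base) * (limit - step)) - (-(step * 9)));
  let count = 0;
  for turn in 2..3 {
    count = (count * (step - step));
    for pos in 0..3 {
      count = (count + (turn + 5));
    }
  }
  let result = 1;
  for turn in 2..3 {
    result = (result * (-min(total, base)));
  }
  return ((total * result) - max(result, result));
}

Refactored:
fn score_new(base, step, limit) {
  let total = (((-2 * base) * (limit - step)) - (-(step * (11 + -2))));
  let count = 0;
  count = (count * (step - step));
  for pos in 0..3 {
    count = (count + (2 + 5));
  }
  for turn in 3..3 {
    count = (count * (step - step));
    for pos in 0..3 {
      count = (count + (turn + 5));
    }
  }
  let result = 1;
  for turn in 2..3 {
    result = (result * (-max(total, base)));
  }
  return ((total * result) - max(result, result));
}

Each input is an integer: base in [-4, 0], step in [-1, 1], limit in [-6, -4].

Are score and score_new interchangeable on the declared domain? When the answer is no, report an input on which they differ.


Try base=-4, step=-1, limit=-6.
score: total := -49 | count := 0 | iter turn=2: | count := 0 | iter pos=0: | count := 7 | iter pos=1: | count := 14 | iter pos=2: | count := 21 | result := 1 | iter turn=2: | result := 49 | result -2450
score_new: total := -49 | count := 0 | count := 0 | iter pos=0: | count := 7 | iter pos=1: | count := 14 | iter pos=2: | count := 21 | loop over turn: empty range | result := 1 | iter turn=2: | result := 4 | result -200
-2450 and -200 differ, so these are not the same function on this domain.
verdict: not equivalent; witness: base=-4, step=-1, limit=-6


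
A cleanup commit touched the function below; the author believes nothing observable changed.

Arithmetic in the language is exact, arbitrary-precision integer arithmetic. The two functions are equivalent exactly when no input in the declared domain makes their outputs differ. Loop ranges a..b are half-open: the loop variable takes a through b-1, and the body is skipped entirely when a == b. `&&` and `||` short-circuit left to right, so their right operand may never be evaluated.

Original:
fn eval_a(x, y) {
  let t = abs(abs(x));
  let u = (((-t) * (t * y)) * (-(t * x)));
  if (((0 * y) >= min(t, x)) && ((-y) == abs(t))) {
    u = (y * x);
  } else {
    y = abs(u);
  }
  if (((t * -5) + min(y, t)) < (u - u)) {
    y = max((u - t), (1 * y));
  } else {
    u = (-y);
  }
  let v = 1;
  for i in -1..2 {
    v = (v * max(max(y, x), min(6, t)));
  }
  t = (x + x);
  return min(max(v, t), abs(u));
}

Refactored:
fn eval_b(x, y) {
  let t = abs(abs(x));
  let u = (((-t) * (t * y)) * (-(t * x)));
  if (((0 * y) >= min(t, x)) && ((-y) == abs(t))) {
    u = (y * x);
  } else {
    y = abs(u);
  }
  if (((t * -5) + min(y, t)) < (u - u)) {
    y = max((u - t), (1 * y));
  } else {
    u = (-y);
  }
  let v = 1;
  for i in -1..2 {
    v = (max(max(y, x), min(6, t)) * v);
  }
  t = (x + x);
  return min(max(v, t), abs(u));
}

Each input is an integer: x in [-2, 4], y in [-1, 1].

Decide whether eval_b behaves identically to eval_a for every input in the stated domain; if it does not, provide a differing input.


The two versions differ — the changes include same computation, different form.
One worked example (x=1, y=1) — eval_a: t becomes 1; next u becomes 1; next (((0 * y) >= min(t, x)) && ((-y) == abs(t))) evaluates to false; next y becomes 1; next (((t * -5) + min(y, t)) < (u - u)) evaluates to true; next y becomes 1; next v becomes 1; next at i=-1:; next v becomes 1; next at i=0:; next v becomes 1; next at i=1:; next v becomes 1; next t becomes 2; next final value 1; eval_b: t becomes 1; next u becomes 1; next (((0 * y) >= min(t, x)) && ((-y) == abs(t))) evaluates to false; next y becomes 1; next (((t * -5) + min(y, t)) < (u - u)) evaluates to true; next y becomes 1; next v becomes 1; next at i=-1:; next v becomes 1; next at i=0:; next v becomes 1; next at i=1:; next v becomes 1; next t becomes 2; next final value 1; agreement on 1.
Across all 21 domain points the two functions coincide.
verdict: equivalent


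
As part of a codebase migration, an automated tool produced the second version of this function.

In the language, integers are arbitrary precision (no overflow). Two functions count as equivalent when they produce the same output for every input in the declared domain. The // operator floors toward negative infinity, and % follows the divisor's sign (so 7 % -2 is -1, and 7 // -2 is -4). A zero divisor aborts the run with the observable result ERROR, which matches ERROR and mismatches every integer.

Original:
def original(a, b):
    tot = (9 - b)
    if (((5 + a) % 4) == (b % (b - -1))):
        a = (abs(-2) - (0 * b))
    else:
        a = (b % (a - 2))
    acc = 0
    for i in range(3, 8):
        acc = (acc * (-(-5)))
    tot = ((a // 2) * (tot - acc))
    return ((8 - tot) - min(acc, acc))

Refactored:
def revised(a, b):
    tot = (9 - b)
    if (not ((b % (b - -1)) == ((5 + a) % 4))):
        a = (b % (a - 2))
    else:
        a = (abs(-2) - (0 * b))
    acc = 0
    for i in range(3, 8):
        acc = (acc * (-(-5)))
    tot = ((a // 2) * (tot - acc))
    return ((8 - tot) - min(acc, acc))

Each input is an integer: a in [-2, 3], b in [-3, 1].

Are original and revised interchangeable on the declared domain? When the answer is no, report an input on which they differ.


Comparing the listings, the differences include: boolean connective usage differs.
Spot check at a=3, b=1 — original: tot = 8; (((5 + a) % 4) == (b % (b - -1))) -> false; a = 0; acc = 0; [i=3]; acc = 0; [i=4]; acc = 0; [i=5]; acc = 0; [i=6]; acc = 0; [i=7]; acc = 0; tot = 0; return 8. revised: tot = 8; (not ((b % (b - -1)) == ((5 + a) % 4))) -> true; a = 0; acc = 0; [i=3]; acc = 0; [i=4]; acc = 0; [i=5]; acc = 0; [i=6]; acc = 0; [i=7]; acc = 0; tot = 0; return 8. Both give 8.
Every one of the 30 inputs gives matching results.
verdict: equivalent


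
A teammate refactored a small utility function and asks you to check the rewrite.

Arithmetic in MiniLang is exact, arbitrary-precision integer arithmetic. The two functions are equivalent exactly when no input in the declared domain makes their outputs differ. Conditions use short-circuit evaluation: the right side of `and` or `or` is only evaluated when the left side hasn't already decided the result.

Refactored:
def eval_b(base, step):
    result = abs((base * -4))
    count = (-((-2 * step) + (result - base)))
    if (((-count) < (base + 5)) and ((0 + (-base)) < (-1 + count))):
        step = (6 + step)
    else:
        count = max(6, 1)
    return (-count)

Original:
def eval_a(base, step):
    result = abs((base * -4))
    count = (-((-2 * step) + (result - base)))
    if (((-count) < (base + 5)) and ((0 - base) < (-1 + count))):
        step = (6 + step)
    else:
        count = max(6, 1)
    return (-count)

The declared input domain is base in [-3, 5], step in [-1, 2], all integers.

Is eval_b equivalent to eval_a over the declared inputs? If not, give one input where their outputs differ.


Side by side, the visible changes include: arithmetic usage differs.
Tracing base=3, step=0: eval_a: result becomes 12; next count becomes -9; next (((-count) < (base + 5)) and ((0 - base) < (-1 + count))) evaluates to false; next count becomes 6; next final value -6 | eval_b: result becomes 12; next count becomes -9; next (((-count) < (base + 5)) and ((0 + (-base)) < (-1 + count))) evaluates to false; next count becomes 6; next final value -6 — matching result -6.
Across all 36 domain points the two functions coincide.
verdict: equivalent


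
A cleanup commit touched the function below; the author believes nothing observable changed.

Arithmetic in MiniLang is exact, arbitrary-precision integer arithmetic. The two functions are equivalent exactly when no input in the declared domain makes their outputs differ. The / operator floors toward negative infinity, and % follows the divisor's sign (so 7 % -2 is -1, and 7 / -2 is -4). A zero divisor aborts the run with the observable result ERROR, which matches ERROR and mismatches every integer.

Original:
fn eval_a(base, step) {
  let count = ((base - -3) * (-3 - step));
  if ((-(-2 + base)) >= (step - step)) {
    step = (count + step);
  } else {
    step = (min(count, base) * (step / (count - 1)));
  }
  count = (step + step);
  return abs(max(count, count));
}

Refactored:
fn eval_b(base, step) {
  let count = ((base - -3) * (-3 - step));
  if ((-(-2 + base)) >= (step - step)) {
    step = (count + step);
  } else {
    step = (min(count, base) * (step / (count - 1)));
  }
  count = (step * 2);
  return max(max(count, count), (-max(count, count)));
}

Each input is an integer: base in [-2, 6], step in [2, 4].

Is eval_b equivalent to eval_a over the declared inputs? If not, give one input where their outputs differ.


The two versions differ — the changes include constant usage differs, min/max/abs usage differs, arithmetic usage differs.
As a probe, take base=2, step=3: eval_a runs count = -30; ((-(-2 + base)) >= (step - step)) -> true; step = -27; count = -54; return 54; eval_b runs count = -30; ((-(-2 + base)) >= (step - step)) -> true; step = -27; count = -54; return 54; both end at 54.
Every one of the 27 inputs gives matching results.
verdict: equivalent


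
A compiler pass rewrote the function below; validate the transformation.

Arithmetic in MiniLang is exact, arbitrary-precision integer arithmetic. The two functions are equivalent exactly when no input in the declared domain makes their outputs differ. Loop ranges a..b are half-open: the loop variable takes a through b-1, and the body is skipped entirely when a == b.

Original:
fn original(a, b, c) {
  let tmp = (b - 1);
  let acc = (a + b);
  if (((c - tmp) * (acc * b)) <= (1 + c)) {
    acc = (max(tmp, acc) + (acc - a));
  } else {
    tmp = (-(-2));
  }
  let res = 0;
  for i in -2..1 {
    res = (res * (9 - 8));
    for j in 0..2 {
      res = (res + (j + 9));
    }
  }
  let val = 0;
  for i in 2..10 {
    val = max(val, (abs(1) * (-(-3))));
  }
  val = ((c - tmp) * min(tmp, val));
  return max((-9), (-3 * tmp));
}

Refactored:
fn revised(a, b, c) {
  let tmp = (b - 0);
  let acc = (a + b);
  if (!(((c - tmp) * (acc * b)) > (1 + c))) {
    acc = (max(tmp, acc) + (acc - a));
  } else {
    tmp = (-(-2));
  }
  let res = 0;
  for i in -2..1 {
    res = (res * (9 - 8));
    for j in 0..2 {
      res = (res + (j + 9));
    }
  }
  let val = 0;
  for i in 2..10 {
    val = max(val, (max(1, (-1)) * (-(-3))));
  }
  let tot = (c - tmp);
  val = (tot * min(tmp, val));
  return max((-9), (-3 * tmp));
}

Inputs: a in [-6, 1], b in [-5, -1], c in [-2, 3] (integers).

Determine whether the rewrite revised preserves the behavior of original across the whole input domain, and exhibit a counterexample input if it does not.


The rewrite breaks on a=-6, b=-1, c=-2, where the results are -6 and 3.
original: tmp := -2 | acc := -7 | (((c - tmp) * (acc * b)) <= (1 + c)): false | tmp := 2 | res := 0 | iter i=-2: | res := 0 | iter j=0: | res := 9 | iter j=1: | res := 19 | iter i=-1: | res := 19 | iter j=0: | res := 28 | iter j=1: | res := 38 | iter i=0: | res := 38 | iter j=0: | res := 47 | iter j=1: | res := 57 | val := 0 | iter i=2: | val := 3 | iter i=3: | val := 3 | iter i=4: | val := 3 | iter i=5: | val := 3 | iter i=6: | val := 3 | iter i=7: | val := 3 | iter i=8: | val := 3 | iter i=9: | val := 3 | val := -8 | result -6
revised: tmp := -1 | acc := -7 | (!(((c - tmp) * (acc * b)) > (1 + c))): true | acc := -2 | res := 0 | iter i=-2: | res := 0 | iter j=0: | res := 9 | iter j=1: | res := 19 | iter i=-1: | res := 19 | iter j=0: | res := 28 | iter j=1: | res := 38 | iter i=0: | res := 38 | iter j=0: | res := 47 | iter j=1: | res := 57 | val := 0 | iter i=2: | val := 3 | iter i=3: | val := 3 | iter i=4: | val := 3 | iter i=5: | val := 3 | iter i=6: | val := 3 | iter i=7: | val := 3 | iter i=8: | val := 3 | iter i=9: | val := 3 | tot := -1 | val := 1 | result 3
verdict: not equivalent; witness: a=-6, b=-1, c=-2


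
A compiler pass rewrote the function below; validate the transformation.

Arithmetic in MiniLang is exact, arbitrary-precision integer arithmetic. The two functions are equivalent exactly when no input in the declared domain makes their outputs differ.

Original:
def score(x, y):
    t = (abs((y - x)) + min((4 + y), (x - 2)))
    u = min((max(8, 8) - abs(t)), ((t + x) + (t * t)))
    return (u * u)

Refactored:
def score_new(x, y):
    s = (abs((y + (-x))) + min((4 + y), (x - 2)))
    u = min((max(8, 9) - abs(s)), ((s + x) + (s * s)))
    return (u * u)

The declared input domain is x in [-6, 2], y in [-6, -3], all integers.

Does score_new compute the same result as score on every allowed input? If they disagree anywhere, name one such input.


Not equivalent: x=-6, y=-6 separates them (0 vs 1).
score: t=-8, then u=0, then returns 0
score_new: s=-8, then u=1, then returns 1
verdict: not equivalent; witness: x=-6, y=-6


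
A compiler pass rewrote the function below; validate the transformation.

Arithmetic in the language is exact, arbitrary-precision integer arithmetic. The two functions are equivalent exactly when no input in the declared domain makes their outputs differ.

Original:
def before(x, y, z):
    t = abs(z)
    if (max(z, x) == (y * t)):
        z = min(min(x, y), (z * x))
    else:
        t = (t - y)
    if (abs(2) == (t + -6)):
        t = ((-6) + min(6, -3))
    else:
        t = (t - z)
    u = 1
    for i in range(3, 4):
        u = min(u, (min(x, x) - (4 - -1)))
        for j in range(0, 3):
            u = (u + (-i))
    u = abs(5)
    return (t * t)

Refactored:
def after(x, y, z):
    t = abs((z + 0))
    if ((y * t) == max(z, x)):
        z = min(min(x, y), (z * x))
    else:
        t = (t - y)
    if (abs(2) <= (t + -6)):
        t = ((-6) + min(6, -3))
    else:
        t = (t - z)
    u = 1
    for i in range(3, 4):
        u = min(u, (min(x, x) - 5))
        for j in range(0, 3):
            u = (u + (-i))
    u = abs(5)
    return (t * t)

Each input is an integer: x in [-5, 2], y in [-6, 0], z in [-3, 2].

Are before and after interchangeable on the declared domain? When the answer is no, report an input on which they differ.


Evaluate both at x=-5, y=-6, z=-3.
before: t := 3 | (max(z, x) == (y * t)): false | t := 9 | (abs(2) == (t + -6)): false | t := 12 | u := 1 | iter i=3: | u := -10 | iter j=0: | u := -13 | iter j=1: | u := -16 | iter j=2: | u := -19 | u := 5 | result 144
after: t := 3 | ((y * t) == max(z, x)): false | t := 9 | (abs(2) <= (t + -6)): true | t := -9 | u := 1 | iter i=3: | u := -10 | iter j=0: | u := -13 | iter j=1: | u := -16 | iter j=2: | u := -19 | u := 5 | result 81
144 != 81, so the rewrite changes behavior.
verdict: not equivalent; witness: x=-5, y=-6, z=-3


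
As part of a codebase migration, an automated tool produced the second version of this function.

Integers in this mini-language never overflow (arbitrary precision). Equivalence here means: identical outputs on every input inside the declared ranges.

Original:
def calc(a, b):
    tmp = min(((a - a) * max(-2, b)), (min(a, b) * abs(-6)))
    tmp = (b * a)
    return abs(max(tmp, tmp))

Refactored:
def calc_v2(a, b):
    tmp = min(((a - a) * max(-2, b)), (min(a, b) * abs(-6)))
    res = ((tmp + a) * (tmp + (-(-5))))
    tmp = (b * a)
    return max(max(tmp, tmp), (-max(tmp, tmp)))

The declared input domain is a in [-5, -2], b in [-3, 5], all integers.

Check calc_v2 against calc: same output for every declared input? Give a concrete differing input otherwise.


Reading the diff, among the changes: constant usage differs, plus arithmetic usage differs, plus min/max/abs usage differs, plus local variable names differ, plus statement counts differ.
Tracing a=-3, b=2: calc: tmp=-18, then tmp=-6, then returns 6 | calc_v2: tmp=-18, then res=273, then tmp=-6, then returns 6 — matching result 6.
Sweeping the whole domain (36 inputs) finds no disagreement.
verdict: equivalent


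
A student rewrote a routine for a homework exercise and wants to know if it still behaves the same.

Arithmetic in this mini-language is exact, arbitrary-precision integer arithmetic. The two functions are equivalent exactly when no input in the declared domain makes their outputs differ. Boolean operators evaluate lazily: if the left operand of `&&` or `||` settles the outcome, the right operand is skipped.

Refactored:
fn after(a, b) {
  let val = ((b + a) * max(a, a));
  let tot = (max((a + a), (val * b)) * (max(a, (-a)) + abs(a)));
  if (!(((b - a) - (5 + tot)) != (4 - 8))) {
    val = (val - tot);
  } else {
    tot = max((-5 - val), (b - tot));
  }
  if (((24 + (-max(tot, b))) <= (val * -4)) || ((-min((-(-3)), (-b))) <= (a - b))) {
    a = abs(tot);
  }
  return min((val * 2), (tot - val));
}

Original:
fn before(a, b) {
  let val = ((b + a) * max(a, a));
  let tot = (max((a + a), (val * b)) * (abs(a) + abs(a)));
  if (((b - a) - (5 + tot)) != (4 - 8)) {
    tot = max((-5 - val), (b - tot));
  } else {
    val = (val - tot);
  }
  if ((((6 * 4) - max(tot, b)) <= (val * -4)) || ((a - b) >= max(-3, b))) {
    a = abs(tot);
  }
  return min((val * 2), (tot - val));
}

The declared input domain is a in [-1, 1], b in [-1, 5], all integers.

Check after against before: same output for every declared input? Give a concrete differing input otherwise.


Equivalent — the differences include min/max/abs usage differs; also boolean connective usage differs; also comparison usage differs; also constant usage differs; also arithmetic usage differs, yet no declared input distinguishes the two.
One worked example (a=0, b=3) — before: val = 0; tot = 0; (((b - a) - (5 + tot)) != (4 - 8)) -> true; tot = 3; ((((6 * 4) - max(tot, b)) <= (val * -4)) || ((a - b) >= max(-3, b))) -> false; return 0; after: val = 0; tot = 0; (!(((b - a) - (5 + tot)) != (4 - 8))) -> false; tot = 3; (((24 + (-max(tot, b))) <= (val * -4)) || ((-min((-(-3)), (-b))) <= (a - b))) -> false; return 0; agreement on 0.
Across all 21 domain points the two functions coincide.
verdict: equivalent
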